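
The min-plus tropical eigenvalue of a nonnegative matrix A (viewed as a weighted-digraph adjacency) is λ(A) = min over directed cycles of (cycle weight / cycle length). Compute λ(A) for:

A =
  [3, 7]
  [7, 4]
λ(A) = 3

Enumerate directed cycles and compute their means (weight / length). Sample:
  cycle 0 → 0: weight = 3, length = 1, mean = 3/1 ≈ 3.000
  cycle 1 → 1: weight = 4, length = 1, mean = 4/1 ≈ 4.000
  cycle 0 → 1 → 0: weight = 14, length = 2, mean = 14/2 ≈ 7.000
  cycle 1 → 0 → 1: weight = 14, length = 2, mean = 14/2 ≈ 7.000
Minimum mean = 3.000, attained e.g. along the cycle 0 → 0 with weight 3 and length 1. So λ(A) = 3/1 = 3.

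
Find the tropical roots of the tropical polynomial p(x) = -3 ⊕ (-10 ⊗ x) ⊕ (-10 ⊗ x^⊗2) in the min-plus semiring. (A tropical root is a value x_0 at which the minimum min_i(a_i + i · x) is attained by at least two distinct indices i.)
Roots: {0, 7}

Each tropical root is a break point of the lower envelope of the lines y = a_i + i · x (there are 3 lines, with slopes 0, 1, ..., 2). Only the lines that attain the minimum somewhere contribute to roots; other lines are dominated. Here the surviving (envelope) indices are i = 2, i = 1, i = 0.
Intersections between consecutive envelope lines give the roots: for adjacent envelope indices i < j the intersection is x = (a_i − a_j) / (j − i). Reading off the sorted break points: {0, 7}.
Verification: at each break x_0, at least two indices attain the minimum of min_i(a_i + i · x_0).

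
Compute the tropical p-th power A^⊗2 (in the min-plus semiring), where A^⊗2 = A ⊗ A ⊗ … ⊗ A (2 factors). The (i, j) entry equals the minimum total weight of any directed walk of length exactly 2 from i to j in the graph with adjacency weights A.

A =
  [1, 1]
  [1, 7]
A^⊗2 =
  [2, 2]
  [2, 2]

Each entry (A^⊗2)_ij equals the minimum over all length-2 walks i = v_0 → v_1 → … → v_2 = j of Σ_t A[v_t][v_{t+1}]. For example, for (i, j) = (0, 1) we minimise over 2 possible intermediate vertex sequences; the minimum is 2, attained along the walk 0 → 0 → 1.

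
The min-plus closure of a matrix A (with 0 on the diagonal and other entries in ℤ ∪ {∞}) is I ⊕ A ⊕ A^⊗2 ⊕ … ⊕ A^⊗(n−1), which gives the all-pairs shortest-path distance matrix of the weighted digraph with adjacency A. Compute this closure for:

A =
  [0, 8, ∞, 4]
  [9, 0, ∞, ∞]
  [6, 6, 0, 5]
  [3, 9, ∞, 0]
Closure =
  [0, 8, ∞, 4]
  [9, 0, ∞, 13]
  [6, 6, 0, 5]
  [3, 9, ∞, 0]

This is the Floyd-Warshall all-pairs shortest-path computation. For each intermediate vertex k = 0, 1, …, 3, update dist[i][j] ← min(dist[i][j], dist[i][k] + dist[k][j]). The final matrix gives, for each (i, j), the minimum total weight of any directed path from i to j (possibly empty when i = j).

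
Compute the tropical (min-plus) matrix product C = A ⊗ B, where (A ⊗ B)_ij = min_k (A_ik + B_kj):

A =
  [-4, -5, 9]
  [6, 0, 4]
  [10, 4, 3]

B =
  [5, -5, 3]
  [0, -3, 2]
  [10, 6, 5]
A ⊗ B =
  [-5, -9, -3]
  [0, -3, 2]
  [4, 1, 6]

Apply the min-plus product entry-by-entry:
  C[0][0] = min over k of (A[0][0] + B[0][0] = -4 + 5 = 1, A[0][1] + B[1][0] = -5 + 0 = -5, A[0][2] + B[2][0] = 9 + 10 = 19) = -5 (attained at k = 1)
  C[0][1] = min over k of (A[0][0] + B[0][1] = -4 + -5 = -9, A[0][1] + B[1][1] = -5 + -3 = -8, A[0][2] + B[2][1] = 9 + 6 = 15) = -9 (attained at k = 0)
  C[0][2] = min over k of (A[0][0] + B[0][2] = -4 + 3 = -1, A[0][1] + B[1][2] = -5 + 2 = -3, A[0][2] + B[2][2] = 9 + 5 = 14) = -3 (attained at k = 1)
  C[1][0] = min over k of (A[1][0] + B[0][0] = 6 + 5 = 11, A[1][1] + B[1][0] = 0 + 0 = 0, A[1][2] + B[2][0] = 4 + 10 = 14) = 0 (attained at k = 1)
  C[1][1] = min over k of (A[1][0] + B[0][1] = 6 + -5 = 1, A[1][1] + B[1][1] = 0 + -3 = -3, A[1][2] + B[2][1] = 4 + 6 = 10) = -3 (attained at k = 1)
  C[1][2] = min over k of (A[1][0] + B[0][2] = 6 + 3 = 9, A[1][1] + B[1][2] = 0 + 2 = 2, A[1][2] + B[2][2] = 4 + 5 = 9) = 2 (attained at k = 1)
  C[2][0] = min over k of (A[2][0] + B[0][0] = 10 + 5 = 15, A[2][1] + B[1][0] = 4 + 0 = 4, A[2][2] + B[2][0] = 3 + 10 = 13) = 4 (attained at k = 1)
  C[2][1] = min over k of (A[2][0] + B[0][1] = 10 + -5 = 5, A[2][1] + B[1][1] = 4 + -3 = 1, A[2][2] + B[2][1] = 3 + 6 = 9) = 1 (attained at k = 1)
  C[2][2] = min over k of (A[2][0] + B[0][2] = 10 + 3 = 13, A[2][1] + B[1][2] = 4 + 2 = 6, A[2][2] + B[2][2] = 3 + 5 = 8) = 6 (attained at k = 1)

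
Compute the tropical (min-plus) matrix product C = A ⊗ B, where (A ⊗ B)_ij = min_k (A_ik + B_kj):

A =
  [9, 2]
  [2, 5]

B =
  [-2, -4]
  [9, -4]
A ⊗ B =
  [7, -2]
  [0, -2]

Apply the min-plus product entry-by-entry:
  C[0][0] = min over k of (A[0][0] + B[0][0] = 9 + -2 = 7, A[0][1] + B[1][0] = 2 + 9 = 11) = 7 (attained at k = 0)
  C[0][1] = min over k of (A[0][0] + B[0][1] = 9 + -4 = 5, A[0][1] + B[1][1] = 2 + -4 = -2) = -2 (attained at k = 1)
  C[1][0] = min over k of (A[1][0] + B[0][0] = 2 + -2 = 0, A[1][1] + B[1][0] = 5 + 9 = 14) = 0 (attained at k = 0)
  C[1][1] = min over k of (A[1][0] + B[0][1] = 2 + -4 = -2, A[1][1] + B[1][1] = 5 + -4 = 1) = -2 (attained at k = 0)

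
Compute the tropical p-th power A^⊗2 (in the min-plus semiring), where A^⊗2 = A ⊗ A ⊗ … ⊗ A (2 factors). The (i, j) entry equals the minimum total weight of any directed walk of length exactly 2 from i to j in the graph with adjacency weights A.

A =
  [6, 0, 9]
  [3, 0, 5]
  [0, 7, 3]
A^⊗2 =
  [3, 0, 5]
  [3, 0, 5]
  [3, 0, 6]

Each entry (A^⊗2)_ij equals the minimum over all length-2 walks i = v_0 → v_1 → … → v_2 = j of Σ_t A[v_t][v_{t+1}]. For example, for (i, j) = (0, 2) we minimise over 3 possible intermediate vertex sequences; the minimum is 5, attained along the walk 0 → 1 → 2.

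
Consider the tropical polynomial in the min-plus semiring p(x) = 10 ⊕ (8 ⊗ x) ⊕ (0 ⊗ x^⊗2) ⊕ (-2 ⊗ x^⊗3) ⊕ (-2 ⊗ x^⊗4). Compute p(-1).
p(-1) = -6

A tropical monomial a ⊗ x^⊗i evaluates to a + i · x. Evaluating each term at x = -1:
  Term 0 contributes 10 + 0 · -1 = 10
  Term 1 contributes 8 + 1 · -1 = 7
  Term 2 contributes 0 + 2 · -1 = -2
  Term 3 contributes -2 + 3 · -1 = -5
  Term 4 contributes -2 + 4 · -1 = -6
p(-1) = ⊕ of these = min[10, 7, -2, -5, -6] = -6.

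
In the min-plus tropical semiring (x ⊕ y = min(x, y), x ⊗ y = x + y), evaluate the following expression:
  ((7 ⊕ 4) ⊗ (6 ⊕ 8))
((7 ⊕ 4) ⊗ (6 ⊕ 8)) = 10

Expand innermost to outermost. Recall ⊕ takes the minimum of its arguments and ⊗ takes their sum. Working out the expression ((7 ⊕ 4) ⊗ (6 ⊕ 8)) gives 10.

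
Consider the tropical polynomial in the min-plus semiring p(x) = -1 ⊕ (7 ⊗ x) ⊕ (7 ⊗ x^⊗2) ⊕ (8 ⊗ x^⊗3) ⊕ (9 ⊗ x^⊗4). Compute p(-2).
p(-2) = -1

A tropical monomial a ⊗ x^⊗i evaluates to a + i · x. Evaluating each term at x = -2:
  Term 0 contributes -1 + 0 · -2 = -1
  Term 1 contributes 7 + 1 · -2 = 5
  Term 2 contributes 7 + 2 · -2 = 3
  Term 3 contributes 8 + 3 · -2 = 2
  Term 4 contributes 9 + 4 · -2 = 1
p(-2) = ⊕ of these = min[-1, 5, 3, 2, 1] = -1.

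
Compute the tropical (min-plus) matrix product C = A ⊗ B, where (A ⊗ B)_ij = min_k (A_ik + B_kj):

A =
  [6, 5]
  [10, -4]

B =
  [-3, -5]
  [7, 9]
A ⊗ B =
  [3, 1]
  [3, 5]

Apply the min-plus product entry-by-entry:
  C[0][0] = min over k of (A[0][0] + B[0][0] = 6 + -3 = 3, A[0][1] + B[1][0] = 5 + 7 = 12) = 3 (attained at k = 0)
  C[0][1] = min over k of (A[0][0] + B[0][1] = 6 + -5 = 1, A[0][1] + B[1][1] = 5 + 9 = 14) = 1 (attained at k = 0)
  C[1][0] = min over k of (A[1][0] + B[0][0] = 10 + -3 = 7, A[1][1] + B[1][0] = -4 + 7 = 3) = 3 (attained at k = 1)
  C[1][1] = min over k of (A[1][0] + B[0][1] = 10 + -5 = 5, A[1][1] + B[1][1] = -4 + 9 = 5) = 5 (attained at k = 0)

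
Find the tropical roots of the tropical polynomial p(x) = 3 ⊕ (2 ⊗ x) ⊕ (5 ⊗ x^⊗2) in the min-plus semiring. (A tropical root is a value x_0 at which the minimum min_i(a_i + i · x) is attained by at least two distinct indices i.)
Roots: {-3, 1}

Each tropical root is a break point of the lower envelope of the lines y = a_i + i · x (there are 3 lines, with slopes 0, 1, ..., 2). Only the lines that attain the minimum somewhere contribute to roots; other lines are dominated. Here the surviving (envelope) indices are i = 2, i = 1, i = 0.
Intersections between consecutive envelope lines give the roots: for adjacent envelope indices i < j the intersection is x = (a_i − a_j) / (j − i). Reading off the sorted break points: {-3, 1}.
Verification: at each break x_0, at least two indices attain the minimum of min_i(a_i + i · x_0).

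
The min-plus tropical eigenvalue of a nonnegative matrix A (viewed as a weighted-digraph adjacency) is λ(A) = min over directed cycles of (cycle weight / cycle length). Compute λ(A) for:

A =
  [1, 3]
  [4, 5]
λ(A) = 1

Enumerate directed cycles and compute their means (weight / length). Sample:
  cycle 0 → 0: weight = 1, length = 1, mean = 1/1 ≈ 1.000
  cycle 1 → 1: weight = 5, length = 1, mean = 5/1 ≈ 5.000
  cycle 0 → 1 → 0: weight = 7, length = 2, mean = 7/2 ≈ 3.500
  cycle 1 → 0 → 1: weight = 7, length = 2, mean = 7/2 ≈ 3.500
Minimum mean = 1.000, attained e.g. along the cycle 0 → 0 with weight 1 and length 1. So λ(A) = 1/1 = 1.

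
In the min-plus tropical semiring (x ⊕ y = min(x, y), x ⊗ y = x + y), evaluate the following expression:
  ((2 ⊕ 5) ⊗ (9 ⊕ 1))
((2 ⊕ 5) ⊗ (9 ⊕ 1)) = 3

Expand innermost to outermost. Recall ⊕ takes the minimum of its arguments and ⊗ takes their sum. Working out the expression ((2 ⊕ 5) ⊗ (9 ⊕ 1)) gives 3.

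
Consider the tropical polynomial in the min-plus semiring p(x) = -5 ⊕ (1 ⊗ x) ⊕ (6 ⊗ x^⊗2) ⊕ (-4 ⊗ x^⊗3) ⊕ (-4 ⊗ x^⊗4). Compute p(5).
p(5) = -5

A tropical monomial a ⊗ x^⊗i evaluates to a + i · x. Evaluating each term at x = 5:
  Term 0 contributes -5 + 0 · 5 = -5
  Term 1 contributes 1 + 1 · 5 = 6
  Term 2 contributes 6 + 2 · 5 = 16
  Term 3 contributes -4 + 3 · 5 = 11
  Term 4 contributes -4 + 4 · 5 = 16
p(5) = ⊕ of these = min[-5, 6, 16, 11, 16] = -5.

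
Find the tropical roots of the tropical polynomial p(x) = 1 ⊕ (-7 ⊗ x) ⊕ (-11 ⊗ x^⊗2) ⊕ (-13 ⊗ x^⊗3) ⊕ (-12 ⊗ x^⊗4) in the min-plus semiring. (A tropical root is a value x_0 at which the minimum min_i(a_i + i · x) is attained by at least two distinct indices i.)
Roots: {-1, 2, 4, 8}

Each tropical root is a break point of the lower envelope of the lines y = a_i + i · x (there are 5 lines, with slopes 0, 1, ..., 4). Only the lines that attain the minimum somewhere contribute to roots; other lines are dominated. Here the surviving (envelope) indices are i = 4, i = 3, i = 2, i = 1, i = 0.
Intersections between consecutive envelope lines give the roots: for adjacent envelope indices i < j the intersection is x = (a_i − a_j) / (j − i). Reading off the sorted break points: {-1, 2, 4, 8}.
Verification: at each break x_0, at least two indices attain the minimum of min_i(a_i + i · x_0).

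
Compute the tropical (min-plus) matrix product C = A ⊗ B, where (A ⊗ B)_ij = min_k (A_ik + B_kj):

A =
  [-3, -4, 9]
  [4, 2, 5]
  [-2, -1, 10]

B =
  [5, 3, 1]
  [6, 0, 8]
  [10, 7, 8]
A ⊗ B =
  [2, -4, -2]
  [8, 2, 5]
  [3, -1, -1]

Apply the min-plus product entry-by-entry:
  C[0][0] = min over k of (A[0][0] + B[0][0] = -3 + 5 = 2, A[0][1] + B[1][0] = -4 + 6 = 2, A[0][2] + B[2][0] = 9 + 10 = 19) = 2 (attained at k = 0)
  C[0][1] = min over k of (A[0][0] + B[0][1] = -3 + 3 = 0, A[0][1] + B[1][1] = -4 + 0 = -4, A[0][2] + B[2][1] = 9 + 7 = 16) = -4 (attained at k = 1)
  C[0][2] = min over k of (A[0][0] + B[0][2] = -3 + 1 = -2, A[0][1] + B[1][2] = -4 + 8 = 4, A[0][2] + B[2][2] = 9 + 8 = 17) = -2 (attained at k = 0)
  C[1][0] = min over k of (A[1][0] + B[0][0] = 4 + 5 = 9, A[1][1] + B[1][0] = 2 + 6 = 8, A[1][2] + B[2][0] = 5 + 10 = 15) = 8 (attained at k = 1)
  C[1][1] = min over k of (A[1][0] + B[0][1] = 4 + 3 = 7, A[1][1] + B[1][1] = 2 + 0 = 2, A[1][2] + B[2][1] = 5 + 7 = 12) = 2 (attained at k = 1)
  C[1][2] = min over k of (A[1][0] + B[0][2] = 4 + 1 = 5, A[1][1] + B[1][2] = 2 + 8 = 10, A[1][2] + B[2][2] = 5 + 8 = 13) = 5 (attained at k = 0)
  C[2][0] = min over k of (A[2][0] + B[0][0] = -2 + 5 = 3, A[2][1] + B[1][0] = -1 + 6 = 5, A[2][2] + B[2][0] = 10 + 10 = 20) = 3 (attained at k = 0)
  C[2][1] = min over k of (A[2][0] + B[0][1] = -2 + 3 = 1, A[2][1] + B[1][1] = -1 + 0 = -1, A[2][2] + B[2][1] = 10 + 7 = 17) = -1 (attained at k = 1)
  C[2][2] = min over k of (A[2][0] + B[0][2] = -2 + 1 = -1, A[2][1] + B[1][2] = -1 + 8 = 7, A[2][2] + B[2][2] = 10 + 8 = 18) = -1 (attained at k = 0)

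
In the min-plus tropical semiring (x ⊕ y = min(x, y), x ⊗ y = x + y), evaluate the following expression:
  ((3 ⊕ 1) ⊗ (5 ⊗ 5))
((3 ⊕ 1) ⊗ (5 ⊗ 5)) = 11

Expand innermost to outermost. Recall ⊕ takes the minimum of its arguments and ⊗ takes their sum. Working out the expression ((3 ⊕ 1) ⊗ (5 ⊗ 5)) gives 11.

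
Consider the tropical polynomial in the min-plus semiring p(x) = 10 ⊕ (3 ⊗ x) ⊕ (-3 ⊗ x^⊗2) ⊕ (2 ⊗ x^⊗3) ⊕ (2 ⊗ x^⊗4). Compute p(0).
p(0) = -3

A tropical monomial a ⊗ x^⊗i evaluates to a + i · x. Evaluating each term at x = 0:
  Term 0 contributes 10 + 0 · 0 = 10
  Term 1 contributes 3 + 1 · 0 = 3
  Term 2 contributes -3 + 2 · 0 = -3
  Term 3 contributes 2 + 3 · 0 = 2
  Term 4 contributes 2 + 4 · 0 = 2
p(0) = ⊕ of these = min[10, 3, -3, 2, 2] = -3.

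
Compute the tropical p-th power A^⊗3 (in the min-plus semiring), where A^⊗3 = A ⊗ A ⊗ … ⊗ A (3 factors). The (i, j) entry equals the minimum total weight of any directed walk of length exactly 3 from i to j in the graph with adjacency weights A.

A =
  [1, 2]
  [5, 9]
A^⊗3 =
  [3, 4]
  [7, 8]

Each entry (A^⊗3)_ij equals the minimum over all length-3 walks i = v_0 → v_1 → … → v_3 = j of Σ_t A[v_t][v_{t+1}]. For example, for (i, j) = (0, 1) we minimise over 4 possible intermediate vertex sequences; the minimum is 4, attained along the walk 0 → 0 → 0 → 1.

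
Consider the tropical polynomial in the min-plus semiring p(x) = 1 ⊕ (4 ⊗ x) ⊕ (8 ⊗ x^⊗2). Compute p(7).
p(7) = 1

A tropical monomial a ⊗ x^⊗i evaluates to a + i · x. Evaluating each term at x = 7:
  Term 0 contributes 1 + 0 · 7 = 1
  Term 1 contributes 4 + 1 · 7 = 11
  Term 2 contributes 8 + 2 · 7 = 22
p(7) = ⊕ of these = min[1, 11, 22] = 1.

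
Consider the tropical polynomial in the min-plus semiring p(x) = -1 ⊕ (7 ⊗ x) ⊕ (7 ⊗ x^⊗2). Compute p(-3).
p(-3) = -1

A tropical monomial a ⊗ x^⊗i evaluates to a + i · x. Evaluating each term at x = -3:
  Term 0 contributes -1 + 0 · -3 = -1
  Term 1 contributes 7 + 1 · -3 = 4
  Term 2 contributes 7 + 2 · -3 = 1
p(-3) = ⊕ of these = min[-1, 4, 1] = -1.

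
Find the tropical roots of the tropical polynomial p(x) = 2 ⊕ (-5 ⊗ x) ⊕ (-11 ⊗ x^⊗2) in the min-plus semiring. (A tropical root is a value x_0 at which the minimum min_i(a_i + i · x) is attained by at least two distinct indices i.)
Roots: {6, 7}

Each tropical root is a break point of the lower envelope of the lines y = a_i + i · x (there are 3 lines, with slopes 0, 1, ..., 2). Only the lines that attain the minimum somewhere contribute to roots; other lines are dominated. Here the surviving (envelope) indices are i = 2, i = 1, i = 0.
Intersections between consecutive envelope lines give the roots: for adjacent envelope indices i < j the intersection is x = (a_i − a_j) / (j − i). Reading off the sorted break points: {6, 7}.
Verification: at each break x_0, at least two indices attain the minimum of min_i(a_i + i · x_0).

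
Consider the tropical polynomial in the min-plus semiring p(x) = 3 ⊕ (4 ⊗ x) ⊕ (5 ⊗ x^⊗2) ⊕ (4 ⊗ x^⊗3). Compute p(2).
p(2) = 3

A tropical monomial a ⊗ x^⊗i evaluates to a + i · x. Evaluating each term at x = 2:
  Term 0 contributes 3 + 0 · 2 = 3
  Term 1 contributes 4 + 1 · 2 = 6
  Term 2 contributes 5 + 2 · 2 = 9
  Term 3 contributes 4 + 3 · 2 = 10
p(2) = ⊕ of these = min[3, 6, 9, 10] = 3.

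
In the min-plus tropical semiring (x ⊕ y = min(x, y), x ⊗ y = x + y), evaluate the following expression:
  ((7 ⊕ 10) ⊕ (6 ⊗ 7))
((7 ⊕ 10) ⊕ (6 ⊗ 7)) = 7

Expand innermost to outermost. Recall ⊕ takes the minimum of its arguments and ⊗ takes their sum. Working out the expression ((7 ⊕ 10) ⊕ (6 ⊗ 7)) gives 7.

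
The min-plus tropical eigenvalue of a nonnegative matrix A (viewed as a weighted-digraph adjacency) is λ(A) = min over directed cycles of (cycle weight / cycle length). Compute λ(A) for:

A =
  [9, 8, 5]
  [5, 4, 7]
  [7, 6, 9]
λ(A) = 4

Enumerate directed cycles and compute their means (weight / length). Sample:
  cycle 0 → 0: weight = 9, length = 1, mean = 9/1 ≈ 9.000
  cycle 1 → 1: weight = 4, length = 1, mean = 4/1 ≈ 4.000
  cycle 2 → 2: weight = 9, length = 1, mean = 9/1 ≈ 9.000
  cycle 0 → 1 → 0: weight = 13, length = 2, mean = 13/2 ≈ 6.500
  cycle 0 → 2 → 0: weight = 12, length = 2, mean = 12/2 ≈ 6.000
  cycle 1 → 0 → 1: weight = 13, length = 2, mean = 13/2 ≈ 6.500
Minimum mean = 4.000, attained e.g. along the cycle 1 → 1 with weight 4 and length 1. So λ(A) = 4/1 = 4.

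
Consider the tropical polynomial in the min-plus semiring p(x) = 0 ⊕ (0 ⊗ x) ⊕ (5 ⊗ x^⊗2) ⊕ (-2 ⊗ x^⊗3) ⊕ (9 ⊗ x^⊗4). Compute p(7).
p(7) = 0

A tropical monomial a ⊗ x^⊗i evaluates to a + i · x. Evaluating each term at x = 7:
  Term 0 contributes 0 + 0 · 7 = 0
  Term 1 contributes 0 + 1 · 7 = 7
  Term 2 contributes 5 + 2 · 7 = 19
  Term 3 contributes -2 + 3 · 7 = 19
  Term 4 contributes 9 + 4 · 7 = 37
p(7) = ⊕ of these = min[0, 7, 19, 19, 37] = 0.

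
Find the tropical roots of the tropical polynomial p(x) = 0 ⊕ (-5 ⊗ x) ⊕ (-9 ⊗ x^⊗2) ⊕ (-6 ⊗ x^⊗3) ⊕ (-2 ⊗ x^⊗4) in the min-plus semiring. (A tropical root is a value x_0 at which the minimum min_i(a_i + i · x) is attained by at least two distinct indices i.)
Roots: {-4, -3, 4, 5}

Each tropical root is a break point of the lower envelope of the lines y = a_i + i · x (there are 5 lines, with slopes 0, 1, ..., 4). Only the lines that attain the minimum somewhere contribute to roots; other lines are dominated. Here the surviving (envelope) indices are i = 4, i = 3, i = 2, i = 1, i = 0.
Intersections between consecutive envelope lines give the roots: for adjacent envelope indices i < j the intersection is x = (a_i − a_j) / (j − i). Reading off the sorted break points: {-4, -3, 4, 5}.
Verification: at each break x_0, at least two indices attain the minimum of min_i(a_i + i · x_0).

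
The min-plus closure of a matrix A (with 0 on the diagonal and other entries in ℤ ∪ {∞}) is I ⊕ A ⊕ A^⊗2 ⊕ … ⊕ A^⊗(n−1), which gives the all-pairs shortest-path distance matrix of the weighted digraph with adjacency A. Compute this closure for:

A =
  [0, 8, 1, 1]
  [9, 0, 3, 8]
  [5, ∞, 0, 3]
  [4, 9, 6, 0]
Closure =
  [0, 8, 1, 1]
  [8, 0, 3, 6]
  [5, 12, 0, 3]
  [4, 9, 5, 0]

This is the Floyd-Warshall all-pairs shortest-path computation. For each intermediate vertex k = 0, 1, …, 3, update dist[i][j] ← min(dist[i][j], dist[i][k] + dist[k][j]). The final matrix gives, for each (i, j), the minimum total weight of any directed path from i to j (possibly empty when i = j).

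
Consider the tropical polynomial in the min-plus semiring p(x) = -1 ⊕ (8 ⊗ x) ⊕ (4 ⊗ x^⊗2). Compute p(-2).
p(-2) = -1

A tropical monomial a ⊗ x^⊗i evaluates to a + i · x. Evaluating each term at x = -2:
  Term 0 contributes -1 + 0 · -2 = -1
  Term 1 contributes 8 + 1 · -2 = 6
  Term 2 contributes 4 + 2 · -2 = 0
p(-2) = ⊕ of these = min[-1, 6, 0] = -1.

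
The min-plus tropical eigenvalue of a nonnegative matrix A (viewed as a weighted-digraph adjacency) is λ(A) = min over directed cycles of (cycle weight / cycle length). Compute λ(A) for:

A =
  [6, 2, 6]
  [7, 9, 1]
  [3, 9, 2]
λ(A) = 2

Enumerate directed cycles and compute their means (weight / length). Sample:
  cycle 0 → 0: weight = 6, length = 1, mean = 6/1 ≈ 6.000
  cycle 1 → 1: weight = 9, length = 1, mean = 9/1 ≈ 9.000
  cycle 2 → 2: weight = 2, length = 1, mean = 2/1 ≈ 2.000
  cycle 0 → 1 → 0: weight = 9, length = 2, mean = 9/2 ≈ 4.500
  cycle 0 → 2 → 0: weight = 9, length = 2, mean = 9/2 ≈ 4.500
  cycle 1 → 0 → 1: weight = 9, length = 2, mean = 9/2 ≈ 4.500
Minimum mean = 2.000, attained e.g. along the cycle 2 → 2 with weight 2 and length 1. So λ(A) = 2/1 = 2.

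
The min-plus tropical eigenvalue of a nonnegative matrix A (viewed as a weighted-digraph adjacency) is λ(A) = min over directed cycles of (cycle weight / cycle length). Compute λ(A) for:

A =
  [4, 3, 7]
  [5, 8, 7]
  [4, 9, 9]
λ(A) = 4

Enumerate directed cycles and compute their means (weight / length). Sample:
  cycle 0 → 0: weight = 4, length = 1, mean = 4/1 ≈ 4.000
  cycle 1 → 1: weight = 8, length = 1, mean = 8/1 ≈ 8.000
  cycle 2 → 2: weight = 9, length = 1, mean = 9/1 ≈ 9.000
  cycle 0 → 1 → 0: weight = 8, length = 2, mean = 8/2 ≈ 4.000
  cycle 0 → 2 → 0: weight = 11, length = 2, mean = 11/2 ≈ 5.500
  cycle 1 → 0 → 1: weight = 8, length = 2, mean = 8/2 ≈ 4.000
Minimum mean = 4.000, attained e.g. along the cycle 0 → 0 with weight 4 and length 1. So λ(A) = 4/1 = 4.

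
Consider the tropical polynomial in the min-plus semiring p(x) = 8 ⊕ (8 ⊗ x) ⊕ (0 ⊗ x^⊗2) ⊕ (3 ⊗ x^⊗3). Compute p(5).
p(5) = 8

A tropical monomial a ⊗ x^⊗i evaluates to a + i · x. Evaluating each term at x = 5:
  Term 0 contributes 8 + 0 · 5 = 8
  Term 1 contributes 8 + 1 · 5 = 13
  Term 2 contributes 0 + 2 · 5 = 10
  Term 3 contributes 3 + 3 · 5 = 18
p(5) = ⊕ of these = min[8, 13, 10, 18] = 8.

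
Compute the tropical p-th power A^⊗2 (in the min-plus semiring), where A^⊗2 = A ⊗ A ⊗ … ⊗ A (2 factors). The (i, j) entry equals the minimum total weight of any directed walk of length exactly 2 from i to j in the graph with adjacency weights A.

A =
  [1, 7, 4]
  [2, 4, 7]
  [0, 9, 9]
A^⊗2 =
  [2, 8, 5]
  [3, 8, 6]
  [1, 7, 4]

Each entry (A^⊗2)_ij equals the minimum over all length-2 walks i = v_0 → v_1 → … → v_2 = j of Σ_t A[v_t][v_{t+1}]. For example, for (i, j) = (0, 2) we minimise over 3 possible intermediate vertex sequences; the minimum is 5, attained along the walk 0 → 0 → 2.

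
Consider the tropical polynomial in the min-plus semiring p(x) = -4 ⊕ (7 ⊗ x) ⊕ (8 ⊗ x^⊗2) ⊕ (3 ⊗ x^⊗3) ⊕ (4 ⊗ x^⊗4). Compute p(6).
p(6) = -4

A tropical monomial a ⊗ x^⊗i evaluates to a + i · x. Evaluating each term at x = 6:
  Term 0 contributes -4 + 0 · 6 = -4
  Term 1 contributes 7 + 1 · 6 = 13
  Term 2 contributes 8 + 2 · 6 = 20
  Term 3 contributes 3 + 3 · 6 = 21
  Term 4 contributes 4 + 4 · 6 = 28
p(6) = ⊕ of these = min[-4, 13, 20, 21, 28] = -4.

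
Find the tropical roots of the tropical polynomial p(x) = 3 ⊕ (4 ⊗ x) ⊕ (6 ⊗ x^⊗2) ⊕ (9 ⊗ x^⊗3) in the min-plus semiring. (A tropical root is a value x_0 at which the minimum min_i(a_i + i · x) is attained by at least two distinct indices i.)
Roots: {-3, -2, -1}

Each tropical root is a break point of the lower envelope of the lines y = a_i + i · x (there are 4 lines, with slopes 0, 1, ..., 3). Only the lines that attain the minimum somewhere contribute to roots; other lines are dominated. Here the surviving (envelope) indices are i = 3, i = 2, i = 1, i = 0.
Intersections between consecutive envelope lines give the roots: for adjacent envelope indices i < j the intersection is x = (a_i − a_j) / (j − i). Reading off the sorted break points: {-3, -2, -1}.
Verification: at each break x_0, at least two indices attain the minimum of min_i(a_i + i · x_0).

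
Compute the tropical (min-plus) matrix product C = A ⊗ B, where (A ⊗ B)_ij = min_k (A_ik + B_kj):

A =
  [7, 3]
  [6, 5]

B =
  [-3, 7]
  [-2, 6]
A ⊗ B =
  [1, 9]
  [3, 11]

Apply the min-plus product entry-by-entry:
  C[0][0] = min over k of (A[0][0] + B[0][0] = 7 + -3 = 4, A[0][1] + B[1][0] = 3 + -2 = 1) = 1 (attained at k = 1)
  C[0][1] = min over k of (A[0][0] + B[0][1] = 7 + 7 = 14, A[0][1] + B[1][1] = 3 + 6 = 9) = 9 (attained at k = 1)
  C[1][0] = min over k of (A[1][0] + B[0][0] = 6 + -3 = 3, A[1][1] + B[1][0] = 5 + -2 = 3) = 3 (attained at k = 0)
  C[1][1] = min over k of (A[1][0] + B[0][1] = 6 + 7 = 13, A[1][1] + B[1][1] = 5 + 6 = 11) = 11 (attained at k = 1)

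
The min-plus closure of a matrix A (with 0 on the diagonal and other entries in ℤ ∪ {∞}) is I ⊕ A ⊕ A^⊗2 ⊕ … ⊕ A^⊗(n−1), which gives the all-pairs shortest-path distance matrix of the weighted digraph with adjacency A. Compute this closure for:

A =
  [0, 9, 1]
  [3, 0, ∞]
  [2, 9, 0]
Closure =
  [0, 9, 1]
  [3, 0, 4]
  [2, 9, 0]

This is the Floyd-Warshall all-pairs shortest-path computation. For each intermediate vertex k = 0, 1, …, 2, update dist[i][j] ← min(dist[i][j], dist[i][k] + dist[k][j]). The final matrix gives, for each (i, j), the minimum total weight of any directed path from i to j (possibly empty when i = j).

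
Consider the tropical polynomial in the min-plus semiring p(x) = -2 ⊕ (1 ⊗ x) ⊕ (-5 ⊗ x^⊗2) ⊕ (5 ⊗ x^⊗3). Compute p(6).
p(6) = -2

A tropical monomial a ⊗ x^⊗i evaluates to a + i · x. Evaluating each term at x = 6:
  Term 0 contributes -2 + 0 · 6 = -2
  Term 1 contributes 1 + 1 · 6 = 7
  Term 2 contributes -5 + 2 · 6 = 7
  Term 3 contributes 5 + 3 · 6 = 23
p(6) = ⊕ of these = min[-2, 7, 7, 23] = -2.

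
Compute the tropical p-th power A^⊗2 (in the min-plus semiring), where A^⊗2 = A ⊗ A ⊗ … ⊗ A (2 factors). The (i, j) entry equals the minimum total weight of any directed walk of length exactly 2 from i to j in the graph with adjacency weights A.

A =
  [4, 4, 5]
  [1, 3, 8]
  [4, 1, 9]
A^⊗2 =
  [5, 6, 9]
  [4, 5, 6]
  [2, 4, 9]

Each entry (A^⊗2)_ij equals the minimum over all length-2 walks i = v_0 → v_1 → … → v_2 = j of Σ_t A[v_t][v_{t+1}]. For example, for (i, j) = (0, 2) we minimise over 3 possible intermediate vertex sequences; the minimum is 9, attained along the walk 0 → 0 → 2.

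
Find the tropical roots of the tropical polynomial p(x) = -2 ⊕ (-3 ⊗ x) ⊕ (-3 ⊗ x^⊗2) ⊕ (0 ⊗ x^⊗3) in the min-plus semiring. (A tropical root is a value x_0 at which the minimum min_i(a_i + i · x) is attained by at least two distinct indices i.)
Roots: {-3, 0, 1}

Each tropical root is a break point of the lower envelope of the lines y = a_i + i · x (there are 4 lines, with slopes 0, 1, ..., 3). Only the lines that attain the minimum somewhere contribute to roots; other lines are dominated. Here the surviving (envelope) indices are i = 3, i = 2, i = 1, i = 0.
Intersections between consecutive envelope lines give the roots: for adjacent envelope indices i < j the intersection is x = (a_i − a_j) / (j − i). Reading off the sorted break points: {-3, 0, 1}.
Verification: at each break x_0, at least two indices attain the minimum of min_i(a_i + i · x_0).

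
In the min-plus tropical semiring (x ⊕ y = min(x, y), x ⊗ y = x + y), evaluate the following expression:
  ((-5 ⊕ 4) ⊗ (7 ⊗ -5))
((-5 ⊕ 4) ⊗ (7 ⊗ -5)) = -3

Expand innermost to outermost. Recall ⊕ takes the minimum of its arguments and ⊗ takes their sum. Working out the expression ((-5 ⊕ 4) ⊗ (7 ⊗ -5)) gives -3.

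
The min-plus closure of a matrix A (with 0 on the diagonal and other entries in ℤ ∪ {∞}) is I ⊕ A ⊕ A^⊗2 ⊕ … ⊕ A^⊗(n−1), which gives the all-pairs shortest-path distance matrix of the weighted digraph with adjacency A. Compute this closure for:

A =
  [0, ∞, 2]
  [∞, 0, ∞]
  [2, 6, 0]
Closure =
  [0, 8, 2]
  [∞, 0, ∞]
  [2, 6, 0]

This is the Floyd-Warshall all-pairs shortest-path computation. For each intermediate vertex k = 0, 1, …, 2, update dist[i][j] ← min(dist[i][j], dist[i][k] + dist[k][j]). The final matrix gives, for each (i, j), the minimum total weight of any directed path from i to j (possibly empty when i = j).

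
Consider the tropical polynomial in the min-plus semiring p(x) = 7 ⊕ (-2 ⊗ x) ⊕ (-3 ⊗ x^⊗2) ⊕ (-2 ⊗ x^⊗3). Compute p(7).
p(7) = 5

A tropical monomial a ⊗ x^⊗i evaluates to a + i · x. Evaluating each term at x = 7:
  Term 0 contributes 7 + 0 · 7 = 7
  Term 1 contributes -2 + 1 · 7 = 5
  Term 2 contributes -3 + 2 · 7 = 11
  Term 3 contributes -2 + 3 · 7 = 19
p(7) = ⊕ of these = min[7, 5, 11, 19] = 5.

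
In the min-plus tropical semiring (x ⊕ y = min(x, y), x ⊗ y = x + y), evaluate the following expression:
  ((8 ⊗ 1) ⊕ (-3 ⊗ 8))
((8 ⊗ 1) ⊕ (-3 ⊗ 8)) = 5

Expand innermost to outermost. Recall ⊕ takes the minimum of its arguments and ⊗ takes their sum. Working out the expression ((8 ⊗ 1) ⊕ (-3 ⊗ 8)) gives 5.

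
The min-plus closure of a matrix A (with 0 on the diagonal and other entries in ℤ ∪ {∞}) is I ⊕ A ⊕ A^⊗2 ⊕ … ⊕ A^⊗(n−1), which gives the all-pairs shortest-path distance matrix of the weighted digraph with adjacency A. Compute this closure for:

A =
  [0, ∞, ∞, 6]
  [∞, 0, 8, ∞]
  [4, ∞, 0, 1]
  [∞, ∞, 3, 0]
Closure =
  [0, ∞, 9, 6]
  [12, 0, 8, 9]
  [4, ∞, 0, 1]
  [7, ∞, 3, 0]

This is the Floyd-Warshall all-pairs shortest-path computation. For each intermediate vertex k = 0, 1, …, 3, update dist[i][j] ← min(dist[i][j], dist[i][k] + dist[k][j]). The final matrix gives, for each (i, j), the minimum total weight of any directed path from i to j (possibly empty when i = j).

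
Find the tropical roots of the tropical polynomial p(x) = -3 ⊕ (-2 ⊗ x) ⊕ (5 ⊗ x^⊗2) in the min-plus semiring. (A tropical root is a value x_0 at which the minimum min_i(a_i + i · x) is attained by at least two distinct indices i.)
Roots: {-7, -1}

Each tropical root is a break point of the lower envelope of the lines y = a_i + i · x (there are 3 lines, with slopes 0, 1, ..., 2). Only the lines that attain the minimum somewhere contribute to roots; other lines are dominated. Here the surviving (envelope) indices are i = 2, i = 1, i = 0.
Intersections between consecutive envelope lines give the roots: for adjacent envelope indices i < j the intersection is x = (a_i − a_j) / (j − i). Reading off the sorted break points: {-7, -1}.
Verification: at each break x_0, at least two indices attain the minimum of min_i(a_i + i · x_0).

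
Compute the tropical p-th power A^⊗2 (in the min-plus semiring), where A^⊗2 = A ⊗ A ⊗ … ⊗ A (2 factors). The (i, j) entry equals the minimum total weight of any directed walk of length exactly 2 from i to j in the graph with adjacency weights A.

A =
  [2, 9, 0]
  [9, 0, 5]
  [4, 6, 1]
A^⊗2 =
  [4, 6, 1]
  [9, 0, 5]
  [5, 6, 2]

Each entry (A^⊗2)_ij equals the minimum over all length-2 walks i = v_0 → v_1 → … → v_2 = j of Σ_t A[v_t][v_{t+1}]. For example, for (i, j) = (0, 2) we minimise over 3 possible intermediate vertex sequences; the minimum is 1, attained along the walk 0 → 2 → 2.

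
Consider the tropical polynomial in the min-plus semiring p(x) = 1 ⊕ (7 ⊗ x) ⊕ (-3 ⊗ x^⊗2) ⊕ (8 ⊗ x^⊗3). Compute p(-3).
p(-3) = -9

A tropical monomial a ⊗ x^⊗i evaluates to a + i · x. Evaluating each term at x = -3:
  Term 0 contributes 1 + 0 · -3 = 1
  Term 1 contributes 7 + 1 · -3 = 4
  Term 2 contributes -3 + 2 · -3 = -9
  Term 3 contributes 8 + 3 · -3 = -1
p(-3) = ⊕ of these = min[1, 4, -9, -1] = -9.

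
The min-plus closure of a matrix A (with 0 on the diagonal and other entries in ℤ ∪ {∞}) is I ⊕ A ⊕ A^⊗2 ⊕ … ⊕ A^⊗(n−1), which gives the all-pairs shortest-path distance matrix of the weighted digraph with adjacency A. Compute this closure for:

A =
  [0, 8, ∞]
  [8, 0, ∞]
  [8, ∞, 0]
Closure =
  [0, 8, ∞]
  [8, 0, ∞]
  [8, 16, 0]

This is the Floyd-Warshall all-pairs shortest-path computation. For each intermediate vertex k = 0, 1, …, 2, update dist[i][j] ← min(dist[i][j], dist[i][k] + dist[k][j]). The final matrix gives, for each (i, j), the minimum total weight of any directed path from i to j (possibly empty when i = j).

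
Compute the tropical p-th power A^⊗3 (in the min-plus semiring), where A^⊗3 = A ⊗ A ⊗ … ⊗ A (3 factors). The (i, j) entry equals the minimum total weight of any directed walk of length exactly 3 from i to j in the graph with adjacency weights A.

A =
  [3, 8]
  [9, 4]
A^⊗3 =
  [9, 14]
  [15, 12]

Each entry (A^⊗3)_ij equals the minimum over all length-3 walks i = v_0 → v_1 → … → v_3 = j of Σ_t A[v_t][v_{t+1}]. For example, for (i, j) = (0, 1) we minimise over 4 possible intermediate vertex sequences; the minimum is 14, attained along the walk 0 → 0 → 0 → 1.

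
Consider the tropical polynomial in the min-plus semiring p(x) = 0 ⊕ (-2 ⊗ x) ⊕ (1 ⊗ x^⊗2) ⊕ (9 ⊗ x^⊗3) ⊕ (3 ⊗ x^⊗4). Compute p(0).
p(0) = -2

A tropical monomial a ⊗ x^⊗i evaluates to a + i · x. Evaluating each term at x = 0:
  Term 0 contributes 0 + 0 · 0 = 0
  Term 1 contributes -2 + 1 · 0 = -2
  Term 2 contributes 1 + 2 · 0 = 1
  Term 3 contributes 9 + 3 · 0 = 9
  Term 4 contributes 3 + 4 · 0 = 3
p(0) = ⊕ of these = min[0, -2, 1, 9, 3] = -2.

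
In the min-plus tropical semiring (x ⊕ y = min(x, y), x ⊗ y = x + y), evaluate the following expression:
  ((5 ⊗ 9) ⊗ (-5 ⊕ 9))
((5 ⊗ 9) ⊗ (-5 ⊕ 9)) = 9

Expand innermost to outermost. Recall ⊕ takes the minimum of its arguments and ⊗ takes their sum. Working out the expression ((5 ⊗ 9) ⊗ (-5 ⊕ 9)) gives 9.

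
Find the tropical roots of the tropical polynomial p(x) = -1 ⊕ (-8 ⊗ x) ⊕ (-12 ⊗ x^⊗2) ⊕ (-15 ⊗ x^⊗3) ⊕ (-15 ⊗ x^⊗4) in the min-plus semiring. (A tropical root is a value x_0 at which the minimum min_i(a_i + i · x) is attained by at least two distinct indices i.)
Roots: {0, 3, 4, 7}

Each tropical root is a break point of the lower envelope of the lines y = a_i + i · x (there are 5 lines, with slopes 0, 1, ..., 4). Only the lines that attain the minimum somewhere contribute to roots; other lines are dominated. Here the surviving (envelope) indices are i = 4, i = 3, i = 2, i = 1, i = 0.
Intersections between consecutive envelope lines give the roots: for adjacent envelope indices i < j the intersection is x = (a_i − a_j) / (j − i). Reading off the sorted break points: {0, 3, 4, 7}.
Verification: at each break x_0, at least two indices attain the minimum of min_i(a_i + i · x_0).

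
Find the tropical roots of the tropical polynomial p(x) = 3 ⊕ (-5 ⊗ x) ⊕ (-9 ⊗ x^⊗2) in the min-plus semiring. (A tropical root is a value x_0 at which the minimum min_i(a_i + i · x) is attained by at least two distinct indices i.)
Roots: {4, 8}

Each tropical root is a break point of the lower envelope of the lines y = a_i + i · x (there are 3 lines, with slopes 0, 1, ..., 2). Only the lines that attain the minimum somewhere contribute to roots; other lines are dominated. Here the surviving (envelope) indices are i = 2, i = 1, i = 0.
Intersections between consecutive envelope lines give the roots: for adjacent envelope indices i < j the intersection is x = (a_i − a_j) / (j − i). Reading off the sorted break points: {4, 8}.
Verification: at each break x_0, at least two indices attain the minimum of min_i(a_i + i · x_0).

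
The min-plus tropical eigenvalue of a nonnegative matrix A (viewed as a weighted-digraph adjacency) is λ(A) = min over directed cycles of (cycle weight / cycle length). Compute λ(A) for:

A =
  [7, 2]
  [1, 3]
λ(A) = 3/2

Enumerate directed cycles and compute their means (weight / length). Sample:
  cycle 0 → 0: weight = 7, length = 1, mean = 7/1 ≈ 7.000
  cycle 1 → 1: weight = 3, length = 1, mean = 3/1 ≈ 3.000
  cycle 0 → 1 → 0: weight = 3, length = 2, mean = 3/2 ≈ 1.500
  cycle 1 → 0 → 1: weight = 3, length = 2, mean = 3/2 ≈ 1.500
Minimum mean = 1.500, attained e.g. along the cycle 0 → 1 → 0 with weight 3 and length 2. So λ(A) = 3/2 = 3/2.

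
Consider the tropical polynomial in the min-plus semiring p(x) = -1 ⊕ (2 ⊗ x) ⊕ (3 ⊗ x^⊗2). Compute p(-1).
p(-1) = -1

A tropical monomial a ⊗ x^⊗i evaluates to a + i · x. Evaluating each term at x = -1:
  Term 0 contributes -1 + 0 · -1 = -1
  Term 1 contributes 2 + 1 · -1 = 1
  Term 2 contributes 3 + 2 · -1 = 1
p(-1) = ⊕ of these = min[-1, 1, 1] = -1.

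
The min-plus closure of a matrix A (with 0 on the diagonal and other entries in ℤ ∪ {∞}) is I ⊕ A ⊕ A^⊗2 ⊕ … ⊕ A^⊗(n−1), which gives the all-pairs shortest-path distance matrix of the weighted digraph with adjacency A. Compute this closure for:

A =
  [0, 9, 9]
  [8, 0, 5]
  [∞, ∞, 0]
Closure =
  [0, 9, 9]
  [8, 0, 5]
  [∞, ∞, 0]

This is the Floyd-Warshall all-pairs shortest-path computation. For each intermediate vertex k = 0, 1, …, 2, update dist[i][j] ← min(dist[i][j], dist[i][k] + dist[k][j]). The final matrix gives, for each (i, j), the minimum total weight of any directed path from i to j (possibly empty when i = j).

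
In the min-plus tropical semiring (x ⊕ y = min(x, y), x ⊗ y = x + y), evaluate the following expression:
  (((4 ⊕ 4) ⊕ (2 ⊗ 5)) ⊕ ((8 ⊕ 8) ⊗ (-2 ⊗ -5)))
(((4 ⊕ 4) ⊕ (2 ⊗ 5)) ⊕ ((8 ⊕ 8) ⊗ (-2 ⊗ -5))) = 1

Expand innermost to outermost. Recall ⊕ takes the minimum of its arguments and ⊗ takes their sum. Working out the expression (((4 ⊕ 4) ⊕ (2 ⊗ 5)) ⊕ ((8 ⊕ 8) ⊗ (-2 ⊗ -5))) gives 1.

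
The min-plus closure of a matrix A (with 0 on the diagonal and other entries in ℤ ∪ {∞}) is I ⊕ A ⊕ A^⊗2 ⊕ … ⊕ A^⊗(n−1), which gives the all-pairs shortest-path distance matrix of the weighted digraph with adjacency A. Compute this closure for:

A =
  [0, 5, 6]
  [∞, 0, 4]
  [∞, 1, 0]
Closure =
  [0, 5, 6]
  [∞, 0, 4]
  [∞, 1, 0]

This is the Floyd-Warshall all-pairs shortest-path computation. For each intermediate vertex k = 0, 1, …, 2, update dist[i][j] ← min(dist[i][j], dist[i][k] + dist[k][j]). The final matrix gives, for each (i, j), the minimum total weight of any directed path from i to j (possibly empty when i = j).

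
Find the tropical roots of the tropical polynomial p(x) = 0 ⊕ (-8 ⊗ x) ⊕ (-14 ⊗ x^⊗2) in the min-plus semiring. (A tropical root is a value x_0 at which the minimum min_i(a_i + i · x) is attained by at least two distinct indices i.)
Roots: {6, 8}

Each tropical root is a break point of the lower envelope of the lines y = a_i + i · x (there are 3 lines, with slopes 0, 1, ..., 2). Only the lines that attain the minimum somewhere contribute to roots; other lines are dominated. Here the surviving (envelope) indices are i = 2, i = 1, i = 0.
Intersections between consecutive envelope lines give the roots: for adjacent envelope indices i < j the intersection is x = (a_i − a_j) / (j − i). Reading off the sorted break points: {6, 8}.
Verification: at each break x_0, at least two indices attain the minimum of min_i(a_i + i · x_0).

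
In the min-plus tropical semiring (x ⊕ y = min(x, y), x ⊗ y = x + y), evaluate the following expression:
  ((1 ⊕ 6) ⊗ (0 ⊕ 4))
((1 ⊕ 6) ⊗ (0 ⊕ 4)) = 1

Expand innermost to outermost. Recall ⊕ takes the minimum of its arguments and ⊗ takes their sum. Working out the expression ((1 ⊕ 6) ⊗ (0 ⊕ 4)) gives 1.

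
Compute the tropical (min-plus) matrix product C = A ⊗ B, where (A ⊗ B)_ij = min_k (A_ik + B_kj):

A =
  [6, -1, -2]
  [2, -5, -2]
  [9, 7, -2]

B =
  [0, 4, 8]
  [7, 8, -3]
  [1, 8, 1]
A ⊗ B =
  [-1, 6, -4]
  [-1, 3, -8]
  [-1, 6, -1]

Apply the min-plus product entry-by-entry:
  C[0][0] = min over k of (A[0][0] + B[0][0] = 6 + 0 = 6, A[0][1] + B[1][0] = -1 + 7 = 6, A[0][2] + B[2][0] = -2 + 1 = -1) = -1 (attained at k = 2)
  C[0][1] = min over k of (A[0][0] + B[0][1] = 6 + 4 = 10, A[0][1] + B[1][1] = -1 + 8 = 7, A[0][2] + B[2][1] = -2 + 8 = 6) = 6 (attained at k = 2)
  C[0][2] = min over k of (A[0][0] + B[0][2] = 6 + 8 = 14, A[0][1] + B[1][2] = -1 + -3 = -4, A[0][2] + B[2][2] = -2 + 1 = -1) = -4 (attained at k = 1)
  C[1][0] = min over k of (A[1][0] + B[0][0] = 2 + 0 = 2, A[1][1] + B[1][0] = -5 + 7 = 2, A[1][2] + B[2][0] = -2 + 1 = -1) = -1 (attained at k = 2)
  C[1][1] = min over k of (A[1][0] + B[0][1] = 2 + 4 = 6, A[1][1] + B[1][1] = -5 + 8 = 3, A[1][2] + B[2][1] = -2 + 8 = 6) = 3 (attained at k = 1)
  C[1][2] = min over k of (A[1][0] + B[0][2] = 2 + 8 = 10, A[1][1] + B[1][2] = -5 + -3 = -8, A[1][2] + B[2][2] = -2 + 1 = -1) = -8 (attained at k = 1)
  C[2][0] = min over k of (A[2][0] + B[0][0] = 9 + 0 = 9, A[2][1] + B[1][0] = 7 + 7 = 14, A[2][2] + B[2][0] = -2 + 1 = -1) = -1 (attained at k = 2)
  C[2][1] = min over k of (A[2][0] + B[0][1] = 9 + 4 = 13, A[2][1] + B[1][1] = 7 + 8 = 15, A[2][2] + B[2][1] = -2 + 8 = 6) = 6 (attained at k = 2)
  C[2][2] = min over k of (A[2][0] + B[0][2] = 9 + 8 = 17, A[2][1] + B[1][2] = 7 + -3 = 4, A[2][2] + B[2][2] = -2 + 1 = -1) = -1 (attained at k = 2)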